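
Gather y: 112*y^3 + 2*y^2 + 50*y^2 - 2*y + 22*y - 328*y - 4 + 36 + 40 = 112*y^3 + 52*y^2 - 308*y + 72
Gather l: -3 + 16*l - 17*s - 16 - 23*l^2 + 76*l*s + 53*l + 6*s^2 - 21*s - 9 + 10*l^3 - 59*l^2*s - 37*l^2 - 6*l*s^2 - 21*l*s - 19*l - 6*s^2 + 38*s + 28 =10*l^3 + l^2*(-59*s - 60) + l*(-6*s^2 + 55*s + 50)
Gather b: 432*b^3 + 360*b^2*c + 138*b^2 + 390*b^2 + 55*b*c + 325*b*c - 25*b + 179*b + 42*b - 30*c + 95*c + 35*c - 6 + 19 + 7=432*b^3 + b^2*(360*c + 528) + b*(380*c + 196) + 100*c + 20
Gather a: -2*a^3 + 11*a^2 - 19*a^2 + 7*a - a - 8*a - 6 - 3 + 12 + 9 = -2*a^3 - 8*a^2 - 2*a + 12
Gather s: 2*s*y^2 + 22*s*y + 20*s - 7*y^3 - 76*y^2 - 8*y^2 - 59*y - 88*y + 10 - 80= s*(2*y^2 + 22*y + 20) - 7*y^3 - 84*y^2 - 147*y - 70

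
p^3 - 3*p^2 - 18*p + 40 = (p - 5)*(p - 2)*(p + 4)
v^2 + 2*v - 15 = (v - 3)*(v + 5)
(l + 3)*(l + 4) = l^2 + 7*l + 12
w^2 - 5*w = w*(w - 5)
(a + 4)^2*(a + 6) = a^3 + 14*a^2 + 64*a + 96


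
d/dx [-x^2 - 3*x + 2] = -2*x - 3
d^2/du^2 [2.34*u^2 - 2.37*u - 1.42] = 4.68000000000000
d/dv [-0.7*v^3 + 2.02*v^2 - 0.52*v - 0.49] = -2.1*v^2 + 4.04*v - 0.52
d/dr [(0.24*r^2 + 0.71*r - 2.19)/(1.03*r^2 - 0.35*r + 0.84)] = (-0.8153*r^2 + 4.9146*r - 0.1701)/(1.0609*r^4 - 0.721*r^3 + 1.8529*r^2 - 0.588*r + 0.7056)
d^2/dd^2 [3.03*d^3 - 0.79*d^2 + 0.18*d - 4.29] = 18.18*d - 1.58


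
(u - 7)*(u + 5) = u^2 - 2*u - 35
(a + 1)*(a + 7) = a^2 + 8*a + 7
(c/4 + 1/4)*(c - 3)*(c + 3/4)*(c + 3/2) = c^4/4 + c^3/16 - 51*c^2/32 - 9*c/4 - 27/32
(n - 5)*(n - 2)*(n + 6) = n^3 - n^2 - 32*n + 60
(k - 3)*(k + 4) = k^2 + k - 12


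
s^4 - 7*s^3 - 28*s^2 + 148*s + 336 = (s - 7)*(s - 6)*(s + 2)*(s + 4)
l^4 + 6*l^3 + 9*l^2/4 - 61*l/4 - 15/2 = (l - 3/2)*(l + 1/2)*(l + 2)*(l + 5)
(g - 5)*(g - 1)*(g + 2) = g^3 - 4*g^2 - 7*g + 10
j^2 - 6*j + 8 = (j - 4)*(j - 2)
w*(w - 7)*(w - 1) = w^3 - 8*w^2 + 7*w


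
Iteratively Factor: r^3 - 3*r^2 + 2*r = (r - 1)*(r^2 - 2*r) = (r - 2)*(r - 1)*(r)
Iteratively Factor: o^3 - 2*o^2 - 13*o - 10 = (o - 5)*(o^2 + 3*o + 2) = (o - 5)*(o + 2)*(o + 1)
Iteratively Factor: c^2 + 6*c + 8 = (c + 4)*(c + 2)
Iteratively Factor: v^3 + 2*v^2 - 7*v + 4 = (v - 1)*(v^2 + 3*v - 4) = (v - 1)*(v + 4)*(v - 1)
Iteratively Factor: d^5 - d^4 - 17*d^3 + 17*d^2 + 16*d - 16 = (d + 4)*(d^4 - 5*d^3 + 3*d^2 + 5*d - 4) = (d + 1)*(d + 4)*(d^3 - 6*d^2 + 9*d - 4) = (d - 1)*(d + 1)*(d + 4)*(d^2 - 5*d + 4) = (d - 4)*(d - 1)*(d + 1)*(d + 4)*(d - 1)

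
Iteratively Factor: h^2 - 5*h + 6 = (h - 3)*(h - 2)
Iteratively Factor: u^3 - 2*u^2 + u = (u - 1)*(u^2 - u) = (u - 1)^2*(u)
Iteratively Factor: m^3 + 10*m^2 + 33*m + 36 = (m + 3)*(m^2 + 7*m + 12) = (m + 3)^2*(m + 4)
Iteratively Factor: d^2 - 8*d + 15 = (d - 3)*(d - 5)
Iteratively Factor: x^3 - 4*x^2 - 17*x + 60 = (x - 5)*(x^2 + x - 12) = (x - 5)*(x + 4)*(x - 3)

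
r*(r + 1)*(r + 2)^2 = r^4 + 5*r^3 + 8*r^2 + 4*r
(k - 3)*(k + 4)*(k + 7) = k^3 + 8*k^2 - 5*k - 84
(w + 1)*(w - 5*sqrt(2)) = w^2 - 5*sqrt(2)*w + w - 5*sqrt(2)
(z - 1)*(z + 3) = z^2 + 2*z - 3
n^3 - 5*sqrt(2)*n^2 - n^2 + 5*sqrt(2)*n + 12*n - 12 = (n - 1)*(n - 3*sqrt(2))*(n - 2*sqrt(2))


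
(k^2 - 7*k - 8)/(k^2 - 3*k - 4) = (k - 8)/(k - 4)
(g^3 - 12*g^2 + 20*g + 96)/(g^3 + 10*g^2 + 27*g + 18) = (g^3 - 12*g^2 + 20*g + 96)/(g^3 + 10*g^2 + 27*g + 18)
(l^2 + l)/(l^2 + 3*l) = (l + 1)/(l + 3)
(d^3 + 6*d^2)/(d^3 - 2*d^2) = (d + 6)/(d - 2)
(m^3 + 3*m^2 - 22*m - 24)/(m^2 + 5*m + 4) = (m^2 + 2*m - 24)/(m + 4)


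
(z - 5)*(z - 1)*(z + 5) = z^3 - z^2 - 25*z + 25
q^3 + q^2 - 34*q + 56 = (q - 4)*(q - 2)*(q + 7)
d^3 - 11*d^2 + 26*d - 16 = (d - 8)*(d - 2)*(d - 1)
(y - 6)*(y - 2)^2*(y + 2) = y^4 - 8*y^3 + 8*y^2 + 32*y - 48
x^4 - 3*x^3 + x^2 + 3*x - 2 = (x - 2)*(x - 1)^2*(x + 1)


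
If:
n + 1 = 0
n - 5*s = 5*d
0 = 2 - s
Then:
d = -11/5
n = -1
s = 2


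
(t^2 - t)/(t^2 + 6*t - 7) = t/(t + 7)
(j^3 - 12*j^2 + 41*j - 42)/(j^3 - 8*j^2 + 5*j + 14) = (j - 3)/(j + 1)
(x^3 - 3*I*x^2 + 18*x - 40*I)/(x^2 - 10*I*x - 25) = (x^2 + 2*I*x + 8)/(x - 5*I)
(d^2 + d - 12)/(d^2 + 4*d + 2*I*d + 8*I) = (d - 3)/(d + 2*I)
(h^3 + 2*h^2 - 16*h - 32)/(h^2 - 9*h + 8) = (h^3 + 2*h^2 - 16*h - 32)/(h^2 - 9*h + 8)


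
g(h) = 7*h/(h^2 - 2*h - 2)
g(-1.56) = -3.07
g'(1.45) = -3.67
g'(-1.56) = -2.46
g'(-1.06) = -14.14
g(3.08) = 16.25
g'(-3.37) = -0.36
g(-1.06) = -5.97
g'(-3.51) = -0.33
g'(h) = 7*h*(2 - 2*h)/(h^2 - 2*h - 2)^2 + 7/(h^2 - 2*h - 2) = 7*(-h^2 - 2)/(h^4 - 4*h^3 + 8*h + 4)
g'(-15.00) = -0.02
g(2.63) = -53.66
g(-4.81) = -1.09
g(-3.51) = -1.42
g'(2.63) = -530.24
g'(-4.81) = -0.19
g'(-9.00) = -0.06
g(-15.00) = -0.42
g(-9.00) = -0.65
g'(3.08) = -45.70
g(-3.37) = -1.47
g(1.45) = -3.63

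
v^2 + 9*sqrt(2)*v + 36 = (v + 3*sqrt(2))*(v + 6*sqrt(2))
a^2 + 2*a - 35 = (a - 5)*(a + 7)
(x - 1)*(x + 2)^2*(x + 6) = x^4 + 9*x^3 + 18*x^2 - 4*x - 24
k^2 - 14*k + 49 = (k - 7)^2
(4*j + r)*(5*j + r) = 20*j^2 + 9*j*r + r^2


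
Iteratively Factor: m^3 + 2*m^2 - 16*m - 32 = (m + 2)*(m^2 - 16) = (m + 2)*(m + 4)*(m - 4)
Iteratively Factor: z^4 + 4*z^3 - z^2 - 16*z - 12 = (z + 1)*(z^3 + 3*z^2 - 4*z - 12) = (z + 1)*(z + 3)*(z^2 - 4) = (z - 2)*(z + 1)*(z + 3)*(z + 2)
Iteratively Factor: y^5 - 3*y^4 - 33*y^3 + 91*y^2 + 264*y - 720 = (y + 4)*(y^4 - 7*y^3 - 5*y^2 + 111*y - 180) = (y - 5)*(y + 4)*(y^3 - 2*y^2 - 15*y + 36) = (y - 5)*(y - 3)*(y + 4)*(y^2 + y - 12) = (y - 5)*(y - 3)^2*(y + 4)*(y + 4)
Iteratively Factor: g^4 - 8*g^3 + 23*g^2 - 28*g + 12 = (g - 1)*(g^3 - 7*g^2 + 16*g - 12) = (g - 2)*(g - 1)*(g^2 - 5*g + 6) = (g - 3)*(g - 2)*(g - 1)*(g - 2)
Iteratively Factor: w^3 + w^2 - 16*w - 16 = (w - 4)*(w^2 + 5*w + 4) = (w - 4)*(w + 4)*(w + 1)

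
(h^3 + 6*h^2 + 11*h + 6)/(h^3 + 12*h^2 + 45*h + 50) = (h^2 + 4*h + 3)/(h^2 + 10*h + 25)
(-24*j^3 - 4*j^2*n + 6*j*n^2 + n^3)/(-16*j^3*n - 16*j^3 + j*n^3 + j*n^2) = (24*j^3 + 4*j^2*n - 6*j*n^2 - n^3)/(j*(16*j^2*n + 16*j^2 - n^3 - n^2))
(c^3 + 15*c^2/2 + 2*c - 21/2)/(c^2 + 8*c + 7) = (2*c^2 + c - 3)/(2*(c + 1))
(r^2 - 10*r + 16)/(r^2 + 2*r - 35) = (r^2 - 10*r + 16)/(r^2 + 2*r - 35)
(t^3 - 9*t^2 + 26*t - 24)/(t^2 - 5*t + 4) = (t^2 - 5*t + 6)/(t - 1)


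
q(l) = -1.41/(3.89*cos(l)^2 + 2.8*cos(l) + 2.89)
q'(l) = -1.41*(7.78*sin(l)*cos(l) + 2.8*sin(l))/(3.89*cos(l)^2 + 2.8*cos(l) + 2.89)^2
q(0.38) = -0.16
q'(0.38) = -0.07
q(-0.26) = -0.15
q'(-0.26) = 0.04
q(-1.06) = -0.27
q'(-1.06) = 0.30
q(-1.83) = -0.58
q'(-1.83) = 0.19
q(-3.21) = -0.36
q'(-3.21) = 0.03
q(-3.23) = -0.36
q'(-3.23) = 0.04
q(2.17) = -0.55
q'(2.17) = 0.28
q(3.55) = -0.39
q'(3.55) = -0.19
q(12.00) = -0.18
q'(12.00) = 0.11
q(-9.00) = -0.40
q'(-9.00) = -0.20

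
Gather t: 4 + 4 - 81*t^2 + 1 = 9 - 81*t^2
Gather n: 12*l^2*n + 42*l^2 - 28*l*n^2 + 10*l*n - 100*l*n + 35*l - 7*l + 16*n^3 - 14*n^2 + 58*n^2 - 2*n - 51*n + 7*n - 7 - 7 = 42*l^2 + 28*l + 16*n^3 + n^2*(44 - 28*l) + n*(12*l^2 - 90*l - 46) - 14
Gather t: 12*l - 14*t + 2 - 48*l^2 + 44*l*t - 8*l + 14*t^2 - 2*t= -48*l^2 + 4*l + 14*t^2 + t*(44*l - 16) + 2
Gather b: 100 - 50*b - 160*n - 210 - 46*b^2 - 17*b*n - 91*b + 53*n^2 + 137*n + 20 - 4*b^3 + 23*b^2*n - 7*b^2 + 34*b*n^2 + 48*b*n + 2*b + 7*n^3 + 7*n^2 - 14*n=-4*b^3 + b^2*(23*n - 53) + b*(34*n^2 + 31*n - 139) + 7*n^3 + 60*n^2 - 37*n - 90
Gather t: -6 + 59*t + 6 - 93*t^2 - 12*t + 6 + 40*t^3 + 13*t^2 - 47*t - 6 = 40*t^3 - 80*t^2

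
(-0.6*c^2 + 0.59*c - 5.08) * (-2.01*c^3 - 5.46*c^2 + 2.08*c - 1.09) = 1.206*c^5 + 2.0901*c^4 + 5.7414*c^3 + 29.618*c^2 - 11.2095*c + 5.5372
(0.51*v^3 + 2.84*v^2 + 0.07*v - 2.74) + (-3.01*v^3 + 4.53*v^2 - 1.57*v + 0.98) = -2.5*v^3 + 7.37*v^2 - 1.5*v - 1.76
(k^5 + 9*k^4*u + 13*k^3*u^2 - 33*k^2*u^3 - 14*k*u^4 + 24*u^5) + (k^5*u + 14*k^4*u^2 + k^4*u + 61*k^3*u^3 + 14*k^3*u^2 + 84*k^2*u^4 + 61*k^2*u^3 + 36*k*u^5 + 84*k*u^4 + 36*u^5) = k^5*u + k^5 + 14*k^4*u^2 + 10*k^4*u + 61*k^3*u^3 + 27*k^3*u^2 + 84*k^2*u^4 + 28*k^2*u^3 + 36*k*u^5 + 70*k*u^4 + 60*u^5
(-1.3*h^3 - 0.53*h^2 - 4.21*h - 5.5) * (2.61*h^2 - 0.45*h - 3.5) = -3.393*h^5 - 0.7983*h^4 - 6.1996*h^3 - 10.6055*h^2 + 17.21*h + 19.25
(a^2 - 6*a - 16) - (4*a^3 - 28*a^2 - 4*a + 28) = -4*a^3 + 29*a^2 - 2*a - 44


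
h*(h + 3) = h^2 + 3*h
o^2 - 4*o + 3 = (o - 3)*(o - 1)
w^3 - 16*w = w*(w - 4)*(w + 4)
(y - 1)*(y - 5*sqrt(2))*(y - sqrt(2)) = y^3 - 6*sqrt(2)*y^2 - y^2 + 6*sqrt(2)*y + 10*y - 10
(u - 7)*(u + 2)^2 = u^3 - 3*u^2 - 24*u - 28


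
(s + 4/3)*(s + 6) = s^2 + 22*s/3 + 8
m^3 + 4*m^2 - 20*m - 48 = (m - 4)*(m + 2)*(m + 6)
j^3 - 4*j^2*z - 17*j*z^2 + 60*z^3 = (j - 5*z)*(j - 3*z)*(j + 4*z)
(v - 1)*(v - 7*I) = v^2 - v - 7*I*v + 7*I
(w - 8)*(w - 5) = w^2 - 13*w + 40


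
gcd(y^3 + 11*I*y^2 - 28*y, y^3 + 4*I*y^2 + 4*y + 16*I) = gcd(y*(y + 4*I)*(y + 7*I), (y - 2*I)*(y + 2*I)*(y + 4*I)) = y + 4*I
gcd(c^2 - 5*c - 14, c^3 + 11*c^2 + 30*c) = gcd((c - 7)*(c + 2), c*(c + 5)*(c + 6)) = 1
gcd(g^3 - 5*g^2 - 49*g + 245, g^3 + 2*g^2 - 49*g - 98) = g^2 - 49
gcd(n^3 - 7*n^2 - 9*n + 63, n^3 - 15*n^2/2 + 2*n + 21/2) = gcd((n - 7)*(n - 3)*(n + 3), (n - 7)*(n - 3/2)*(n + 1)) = n - 7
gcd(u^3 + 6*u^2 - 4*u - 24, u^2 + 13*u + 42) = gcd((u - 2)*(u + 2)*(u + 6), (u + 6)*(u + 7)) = u + 6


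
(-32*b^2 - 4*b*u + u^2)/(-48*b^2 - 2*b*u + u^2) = (4*b + u)/(6*b + u)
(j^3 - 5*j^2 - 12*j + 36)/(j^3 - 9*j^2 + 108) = (j - 2)/(j - 6)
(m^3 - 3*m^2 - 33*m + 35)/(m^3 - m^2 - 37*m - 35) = (m - 1)/(m + 1)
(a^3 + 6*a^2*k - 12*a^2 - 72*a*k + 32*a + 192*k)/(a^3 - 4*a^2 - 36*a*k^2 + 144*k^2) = (a - 8)/(a - 6*k)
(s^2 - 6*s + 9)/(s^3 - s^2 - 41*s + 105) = (s - 3)/(s^2 + 2*s - 35)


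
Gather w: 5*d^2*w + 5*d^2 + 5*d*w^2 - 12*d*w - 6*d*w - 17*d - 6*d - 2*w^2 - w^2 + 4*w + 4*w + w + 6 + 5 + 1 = 5*d^2 - 23*d + w^2*(5*d - 3) + w*(5*d^2 - 18*d + 9) + 12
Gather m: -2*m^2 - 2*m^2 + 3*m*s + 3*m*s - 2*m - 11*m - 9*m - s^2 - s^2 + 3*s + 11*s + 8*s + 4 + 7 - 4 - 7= -4*m^2 + m*(6*s - 22) - 2*s^2 + 22*s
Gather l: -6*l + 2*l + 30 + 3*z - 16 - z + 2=-4*l + 2*z + 16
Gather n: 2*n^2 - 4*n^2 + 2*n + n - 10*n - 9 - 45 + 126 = -2*n^2 - 7*n + 72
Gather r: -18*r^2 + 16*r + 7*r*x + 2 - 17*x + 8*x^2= -18*r^2 + r*(7*x + 16) + 8*x^2 - 17*x + 2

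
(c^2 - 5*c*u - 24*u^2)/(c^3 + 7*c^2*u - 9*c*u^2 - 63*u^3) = (-c + 8*u)/(-c^2 - 4*c*u + 21*u^2)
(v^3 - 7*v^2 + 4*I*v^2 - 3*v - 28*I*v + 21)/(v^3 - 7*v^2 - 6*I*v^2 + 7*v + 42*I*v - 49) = (v + 3*I)/(v - 7*I)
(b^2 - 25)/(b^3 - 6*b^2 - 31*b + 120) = (b - 5)/(b^2 - 11*b + 24)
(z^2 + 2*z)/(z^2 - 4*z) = (z + 2)/(z - 4)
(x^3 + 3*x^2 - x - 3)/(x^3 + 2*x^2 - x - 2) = (x + 3)/(x + 2)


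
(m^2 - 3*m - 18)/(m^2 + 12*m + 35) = (m^2 - 3*m - 18)/(m^2 + 12*m + 35)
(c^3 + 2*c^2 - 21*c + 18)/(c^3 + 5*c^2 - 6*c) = (c - 3)/c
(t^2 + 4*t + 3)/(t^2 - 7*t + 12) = (t^2 + 4*t + 3)/(t^2 - 7*t + 12)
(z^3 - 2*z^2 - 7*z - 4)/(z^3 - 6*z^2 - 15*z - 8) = (z - 4)/(z - 8)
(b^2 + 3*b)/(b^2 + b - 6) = b/(b - 2)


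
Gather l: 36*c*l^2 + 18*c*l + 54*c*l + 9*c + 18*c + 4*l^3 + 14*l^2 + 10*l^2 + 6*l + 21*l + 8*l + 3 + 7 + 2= 27*c + 4*l^3 + l^2*(36*c + 24) + l*(72*c + 35) + 12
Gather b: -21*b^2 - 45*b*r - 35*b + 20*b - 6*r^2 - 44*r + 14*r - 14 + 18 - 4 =-21*b^2 + b*(-45*r - 15) - 6*r^2 - 30*r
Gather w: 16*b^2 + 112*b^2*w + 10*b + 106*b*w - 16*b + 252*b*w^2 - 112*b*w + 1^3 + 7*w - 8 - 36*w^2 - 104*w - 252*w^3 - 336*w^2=16*b^2 - 6*b - 252*w^3 + w^2*(252*b - 372) + w*(112*b^2 - 6*b - 97) - 7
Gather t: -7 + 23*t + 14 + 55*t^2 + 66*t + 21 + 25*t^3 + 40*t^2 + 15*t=25*t^3 + 95*t^2 + 104*t + 28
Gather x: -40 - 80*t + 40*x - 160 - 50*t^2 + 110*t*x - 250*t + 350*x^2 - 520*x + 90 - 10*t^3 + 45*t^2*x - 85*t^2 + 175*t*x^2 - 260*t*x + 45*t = -10*t^3 - 135*t^2 - 285*t + x^2*(175*t + 350) + x*(45*t^2 - 150*t - 480) - 110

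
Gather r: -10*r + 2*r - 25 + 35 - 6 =4 - 8*r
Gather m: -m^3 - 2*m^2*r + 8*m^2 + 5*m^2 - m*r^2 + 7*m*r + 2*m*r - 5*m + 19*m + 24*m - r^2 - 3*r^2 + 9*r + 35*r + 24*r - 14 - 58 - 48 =-m^3 + m^2*(13 - 2*r) + m*(-r^2 + 9*r + 38) - 4*r^2 + 68*r - 120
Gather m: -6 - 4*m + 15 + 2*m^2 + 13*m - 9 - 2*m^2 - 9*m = 0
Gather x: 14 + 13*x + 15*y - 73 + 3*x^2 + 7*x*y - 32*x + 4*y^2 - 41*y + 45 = 3*x^2 + x*(7*y - 19) + 4*y^2 - 26*y - 14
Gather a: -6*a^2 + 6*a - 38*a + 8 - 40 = -6*a^2 - 32*a - 32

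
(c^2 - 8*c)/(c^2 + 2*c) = (c - 8)/(c + 2)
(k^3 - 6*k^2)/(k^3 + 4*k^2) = (k - 6)/(k + 4)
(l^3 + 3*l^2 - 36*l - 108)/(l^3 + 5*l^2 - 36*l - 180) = (l + 3)/(l + 5)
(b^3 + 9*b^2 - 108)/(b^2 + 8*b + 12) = (b^2 + 3*b - 18)/(b + 2)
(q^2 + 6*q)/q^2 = (q + 6)/q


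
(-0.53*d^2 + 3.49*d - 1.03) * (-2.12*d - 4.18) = 1.1236*d^3 - 5.1834*d^2 - 12.4046*d + 4.3054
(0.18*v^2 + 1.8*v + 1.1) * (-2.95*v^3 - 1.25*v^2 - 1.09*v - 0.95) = -0.531*v^5 - 5.535*v^4 - 5.6912*v^3 - 3.508*v^2 - 2.909*v - 1.045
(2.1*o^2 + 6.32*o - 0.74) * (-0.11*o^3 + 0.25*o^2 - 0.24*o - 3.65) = -0.231*o^5 - 0.1702*o^4 + 1.1574*o^3 - 9.3668*o^2 - 22.8904*o + 2.701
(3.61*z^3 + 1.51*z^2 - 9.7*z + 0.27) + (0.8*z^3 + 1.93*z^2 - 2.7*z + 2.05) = 4.41*z^3 + 3.44*z^2 - 12.4*z + 2.32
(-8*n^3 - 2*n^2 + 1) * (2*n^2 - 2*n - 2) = -16*n^5 + 12*n^4 + 20*n^3 + 6*n^2 - 2*n - 2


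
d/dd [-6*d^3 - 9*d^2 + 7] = 18*d*(-d - 1)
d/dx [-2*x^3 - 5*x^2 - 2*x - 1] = -6*x^2 - 10*x - 2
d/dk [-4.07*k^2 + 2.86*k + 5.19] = 2.86 - 8.14*k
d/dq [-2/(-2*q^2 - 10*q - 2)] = (-2*q - 5)/(q^2 + 5*q + 1)^2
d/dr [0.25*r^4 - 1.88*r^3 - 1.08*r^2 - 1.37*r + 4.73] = 1.0*r^3 - 5.64*r^2 - 2.16*r - 1.37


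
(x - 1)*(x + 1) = x^2 - 1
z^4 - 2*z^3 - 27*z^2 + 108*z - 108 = (z - 3)^2*(z - 2)*(z + 6)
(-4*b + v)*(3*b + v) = -12*b^2 - b*v + v^2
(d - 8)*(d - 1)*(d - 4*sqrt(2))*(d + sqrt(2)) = d^4 - 9*d^3 - 3*sqrt(2)*d^3 + 27*sqrt(2)*d^2 - 24*sqrt(2)*d + 72*d - 64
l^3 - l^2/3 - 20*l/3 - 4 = (l - 3)*(l + 2/3)*(l + 2)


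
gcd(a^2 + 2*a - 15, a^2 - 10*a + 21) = a - 3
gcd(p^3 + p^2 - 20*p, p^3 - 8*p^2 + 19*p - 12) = p - 4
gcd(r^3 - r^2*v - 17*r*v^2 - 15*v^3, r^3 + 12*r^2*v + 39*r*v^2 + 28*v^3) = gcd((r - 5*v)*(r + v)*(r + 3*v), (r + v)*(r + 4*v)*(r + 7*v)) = r + v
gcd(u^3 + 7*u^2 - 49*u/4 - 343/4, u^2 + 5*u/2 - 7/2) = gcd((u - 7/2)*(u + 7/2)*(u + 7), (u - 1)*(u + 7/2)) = u + 7/2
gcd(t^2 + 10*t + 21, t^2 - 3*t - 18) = t + 3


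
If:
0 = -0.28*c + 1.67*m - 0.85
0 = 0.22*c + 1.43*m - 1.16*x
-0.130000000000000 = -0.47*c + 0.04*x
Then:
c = 0.34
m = 0.57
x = 0.76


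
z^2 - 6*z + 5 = (z - 5)*(z - 1)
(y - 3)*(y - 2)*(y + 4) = y^3 - y^2 - 14*y + 24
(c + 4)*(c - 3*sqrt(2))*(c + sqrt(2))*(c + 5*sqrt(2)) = c^4 + 4*c^3 + 3*sqrt(2)*c^3 - 26*c^2 + 12*sqrt(2)*c^2 - 104*c - 30*sqrt(2)*c - 120*sqrt(2)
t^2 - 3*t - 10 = (t - 5)*(t + 2)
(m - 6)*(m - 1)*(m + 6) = m^3 - m^2 - 36*m + 36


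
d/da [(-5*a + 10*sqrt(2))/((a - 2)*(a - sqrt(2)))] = 5*((a - 2)*(a - 2*sqrt(2)) - (a - 2)*(a - sqrt(2)) + (a - 2*sqrt(2))*(a - sqrt(2)))/((a - 2)^2*(a - sqrt(2))^2)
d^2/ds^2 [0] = 0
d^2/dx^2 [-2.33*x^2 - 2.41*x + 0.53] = -4.66000000000000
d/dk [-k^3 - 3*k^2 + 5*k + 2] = -3*k^2 - 6*k + 5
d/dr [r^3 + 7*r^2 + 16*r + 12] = 3*r^2 + 14*r + 16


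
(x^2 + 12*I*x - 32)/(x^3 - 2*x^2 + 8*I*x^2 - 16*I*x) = (x + 4*I)/(x*(x - 2))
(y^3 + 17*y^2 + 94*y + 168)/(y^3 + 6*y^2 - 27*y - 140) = (y + 6)/(y - 5)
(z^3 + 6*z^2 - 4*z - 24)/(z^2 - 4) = z + 6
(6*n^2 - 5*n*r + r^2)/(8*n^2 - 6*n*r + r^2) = (-3*n + r)/(-4*n + r)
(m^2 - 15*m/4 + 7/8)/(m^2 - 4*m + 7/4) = (4*m - 1)/(2*(2*m - 1))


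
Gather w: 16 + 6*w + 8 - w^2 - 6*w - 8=16 - w^2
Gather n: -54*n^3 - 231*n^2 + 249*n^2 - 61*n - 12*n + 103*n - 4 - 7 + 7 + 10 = -54*n^3 + 18*n^2 + 30*n + 6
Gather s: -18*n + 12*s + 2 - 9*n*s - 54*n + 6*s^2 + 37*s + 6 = -72*n + 6*s^2 + s*(49 - 9*n) + 8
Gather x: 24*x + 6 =24*x + 6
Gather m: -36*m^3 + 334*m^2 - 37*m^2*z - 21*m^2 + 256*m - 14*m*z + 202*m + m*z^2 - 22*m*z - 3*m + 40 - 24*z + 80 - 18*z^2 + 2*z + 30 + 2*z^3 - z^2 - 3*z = -36*m^3 + m^2*(313 - 37*z) + m*(z^2 - 36*z + 455) + 2*z^3 - 19*z^2 - 25*z + 150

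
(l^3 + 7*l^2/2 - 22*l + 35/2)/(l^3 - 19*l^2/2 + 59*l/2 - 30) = (l^2 + 6*l - 7)/(l^2 - 7*l + 12)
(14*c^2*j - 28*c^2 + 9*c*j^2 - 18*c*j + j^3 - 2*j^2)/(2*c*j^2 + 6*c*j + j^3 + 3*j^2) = (7*c*j - 14*c + j^2 - 2*j)/(j*(j + 3))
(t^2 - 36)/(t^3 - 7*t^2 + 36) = (t + 6)/(t^2 - t - 6)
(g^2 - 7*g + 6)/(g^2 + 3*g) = (g^2 - 7*g + 6)/(g*(g + 3))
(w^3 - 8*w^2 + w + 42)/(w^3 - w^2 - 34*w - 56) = (w - 3)/(w + 4)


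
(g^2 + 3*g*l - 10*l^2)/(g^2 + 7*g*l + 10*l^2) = (g - 2*l)/(g + 2*l)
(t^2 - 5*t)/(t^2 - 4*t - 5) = t/(t + 1)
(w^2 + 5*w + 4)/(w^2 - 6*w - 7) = (w + 4)/(w - 7)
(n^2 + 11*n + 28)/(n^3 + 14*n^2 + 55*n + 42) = (n + 4)/(n^2 + 7*n + 6)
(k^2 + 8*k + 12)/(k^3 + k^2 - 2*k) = (k + 6)/(k*(k - 1))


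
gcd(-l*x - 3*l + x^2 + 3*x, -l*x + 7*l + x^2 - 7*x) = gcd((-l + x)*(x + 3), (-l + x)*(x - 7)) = -l + x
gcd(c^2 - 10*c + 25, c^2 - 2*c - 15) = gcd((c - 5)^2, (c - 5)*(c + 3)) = c - 5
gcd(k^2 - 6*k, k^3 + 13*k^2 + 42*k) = k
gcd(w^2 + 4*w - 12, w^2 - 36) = w + 6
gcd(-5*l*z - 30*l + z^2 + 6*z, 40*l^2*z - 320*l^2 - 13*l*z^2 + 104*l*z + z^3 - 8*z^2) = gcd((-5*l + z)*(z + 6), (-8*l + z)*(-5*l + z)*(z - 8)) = -5*l + z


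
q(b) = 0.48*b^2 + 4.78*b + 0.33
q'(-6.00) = -0.98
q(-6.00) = -11.07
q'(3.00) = 7.66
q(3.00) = 18.99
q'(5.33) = 9.90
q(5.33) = 39.44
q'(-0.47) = 4.33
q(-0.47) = -1.81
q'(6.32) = 10.85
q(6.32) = 49.71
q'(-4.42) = 0.54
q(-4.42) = -11.42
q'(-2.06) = 2.80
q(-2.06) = -7.48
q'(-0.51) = 4.29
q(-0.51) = -1.98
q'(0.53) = 5.29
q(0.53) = 3.00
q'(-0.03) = 4.75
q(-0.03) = 0.19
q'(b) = 0.96*b + 4.78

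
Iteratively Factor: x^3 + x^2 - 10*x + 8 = (x - 2)*(x^2 + 3*x - 4) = (x - 2)*(x - 1)*(x + 4)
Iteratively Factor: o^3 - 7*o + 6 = (o + 3)*(o^2 - 3*o + 2) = (o - 1)*(o + 3)*(o - 2)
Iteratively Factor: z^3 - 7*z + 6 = (z - 2)*(z^2 + 2*z - 3) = (z - 2)*(z - 1)*(z + 3)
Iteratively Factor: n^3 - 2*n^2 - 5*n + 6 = (n - 3)*(n^2 + n - 2) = (n - 3)*(n - 1)*(n + 2)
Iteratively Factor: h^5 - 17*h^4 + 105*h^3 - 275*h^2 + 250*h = (h - 5)*(h^4 - 12*h^3 + 45*h^2 - 50*h) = (h - 5)^2*(h^3 - 7*h^2 + 10*h) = (h - 5)^3*(h^2 - 2*h) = h*(h - 5)^3*(h - 2)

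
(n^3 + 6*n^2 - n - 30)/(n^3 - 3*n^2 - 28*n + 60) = (n + 3)/(n - 6)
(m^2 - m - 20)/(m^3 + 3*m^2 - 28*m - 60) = (m + 4)/(m^2 + 8*m + 12)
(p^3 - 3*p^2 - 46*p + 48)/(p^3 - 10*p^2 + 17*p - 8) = (p + 6)/(p - 1)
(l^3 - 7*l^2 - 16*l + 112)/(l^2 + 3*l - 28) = (l^2 - 3*l - 28)/(l + 7)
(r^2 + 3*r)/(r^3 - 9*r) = 1/(r - 3)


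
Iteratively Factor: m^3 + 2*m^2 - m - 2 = (m - 1)*(m^2 + 3*m + 2) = (m - 1)*(m + 1)*(m + 2)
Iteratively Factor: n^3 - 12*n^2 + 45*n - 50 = (n - 5)*(n^2 - 7*n + 10) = (n - 5)^2*(n - 2)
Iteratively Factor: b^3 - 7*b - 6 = (b - 3)*(b^2 + 3*b + 2) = (b - 3)*(b + 2)*(b + 1)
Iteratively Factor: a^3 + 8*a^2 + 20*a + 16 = (a + 2)*(a^2 + 6*a + 8) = (a + 2)*(a + 4)*(a + 2)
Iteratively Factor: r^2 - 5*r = (r)*(r - 5)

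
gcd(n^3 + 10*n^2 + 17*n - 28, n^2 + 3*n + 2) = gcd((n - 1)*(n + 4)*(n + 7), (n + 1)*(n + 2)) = 1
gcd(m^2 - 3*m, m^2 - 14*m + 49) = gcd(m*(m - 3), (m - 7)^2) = 1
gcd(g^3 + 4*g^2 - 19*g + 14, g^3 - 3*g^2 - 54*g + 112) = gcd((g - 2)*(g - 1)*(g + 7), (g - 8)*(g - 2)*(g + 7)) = g^2 + 5*g - 14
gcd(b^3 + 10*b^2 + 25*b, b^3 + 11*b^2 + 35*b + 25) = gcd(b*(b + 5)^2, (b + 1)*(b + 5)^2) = b^2 + 10*b + 25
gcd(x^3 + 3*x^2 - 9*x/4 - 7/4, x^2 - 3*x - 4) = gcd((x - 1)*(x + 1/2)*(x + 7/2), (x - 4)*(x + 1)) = 1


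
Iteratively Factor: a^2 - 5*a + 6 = (a - 2)*(a - 3)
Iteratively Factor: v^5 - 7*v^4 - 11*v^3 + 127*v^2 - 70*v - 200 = (v - 5)*(v^4 - 2*v^3 - 21*v^2 + 22*v + 40) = (v - 5)*(v + 1)*(v^3 - 3*v^2 - 18*v + 40) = (v - 5)*(v - 2)*(v + 1)*(v^2 - v - 20) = (v - 5)^2*(v - 2)*(v + 1)*(v + 4)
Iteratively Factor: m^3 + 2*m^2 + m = (m + 1)*(m^2 + m) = m*(m + 1)*(m + 1)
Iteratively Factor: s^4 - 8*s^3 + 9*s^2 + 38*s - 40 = (s - 5)*(s^3 - 3*s^2 - 6*s + 8) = (s - 5)*(s - 1)*(s^2 - 2*s - 8) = (s - 5)*(s - 4)*(s - 1)*(s + 2)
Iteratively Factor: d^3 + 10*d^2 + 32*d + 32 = (d + 4)*(d^2 + 6*d + 8) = (d + 2)*(d + 4)*(d + 4)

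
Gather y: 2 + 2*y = 2*y + 2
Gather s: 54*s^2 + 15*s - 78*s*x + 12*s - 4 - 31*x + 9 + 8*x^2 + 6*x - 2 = 54*s^2 + s*(27 - 78*x) + 8*x^2 - 25*x + 3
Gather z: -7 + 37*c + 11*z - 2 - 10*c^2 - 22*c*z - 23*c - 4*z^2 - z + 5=-10*c^2 + 14*c - 4*z^2 + z*(10 - 22*c) - 4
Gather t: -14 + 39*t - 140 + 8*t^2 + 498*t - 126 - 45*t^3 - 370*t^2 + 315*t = -45*t^3 - 362*t^2 + 852*t - 280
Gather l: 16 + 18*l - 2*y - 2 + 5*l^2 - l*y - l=5*l^2 + l*(17 - y) - 2*y + 14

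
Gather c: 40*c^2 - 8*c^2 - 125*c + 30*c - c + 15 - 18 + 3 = 32*c^2 - 96*c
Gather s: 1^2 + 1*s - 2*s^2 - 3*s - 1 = -2*s^2 - 2*s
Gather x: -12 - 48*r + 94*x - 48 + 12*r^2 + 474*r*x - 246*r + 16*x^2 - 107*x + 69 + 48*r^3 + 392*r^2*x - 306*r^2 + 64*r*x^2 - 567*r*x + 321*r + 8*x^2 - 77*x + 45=48*r^3 - 294*r^2 + 27*r + x^2*(64*r + 24) + x*(392*r^2 - 93*r - 90) + 54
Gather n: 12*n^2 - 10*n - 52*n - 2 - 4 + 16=12*n^2 - 62*n + 10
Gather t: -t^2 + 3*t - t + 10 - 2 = -t^2 + 2*t + 8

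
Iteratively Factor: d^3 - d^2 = (d)*(d^2 - d) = d^2*(d - 1)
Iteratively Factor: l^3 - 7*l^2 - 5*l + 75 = (l - 5)*(l^2 - 2*l - 15) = (l - 5)*(l + 3)*(l - 5)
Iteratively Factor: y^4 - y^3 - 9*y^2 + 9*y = (y - 1)*(y^3 - 9*y) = y*(y - 1)*(y^2 - 9) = y*(y - 1)*(y + 3)*(y - 3)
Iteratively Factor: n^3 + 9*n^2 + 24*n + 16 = (n + 4)*(n^2 + 5*n + 4) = (n + 1)*(n + 4)*(n + 4)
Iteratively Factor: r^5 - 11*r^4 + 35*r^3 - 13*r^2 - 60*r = (r - 3)*(r^4 - 8*r^3 + 11*r^2 + 20*r) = r*(r - 3)*(r^3 - 8*r^2 + 11*r + 20) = r*(r - 4)*(r - 3)*(r^2 - 4*r - 5) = r*(r - 4)*(r - 3)*(r + 1)*(r - 5)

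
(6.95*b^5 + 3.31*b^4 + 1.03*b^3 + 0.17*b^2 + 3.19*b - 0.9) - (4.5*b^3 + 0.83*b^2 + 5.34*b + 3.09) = 6.95*b^5 + 3.31*b^4 - 3.47*b^3 - 0.66*b^2 - 2.15*b - 3.99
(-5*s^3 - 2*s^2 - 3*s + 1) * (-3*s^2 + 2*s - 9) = 15*s^5 - 4*s^4 + 50*s^3 + 9*s^2 + 29*s - 9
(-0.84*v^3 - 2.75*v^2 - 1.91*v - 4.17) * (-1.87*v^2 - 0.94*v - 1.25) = 1.5708*v^5 + 5.9321*v^4 + 7.2067*v^3 + 13.0308*v^2 + 6.3073*v + 5.2125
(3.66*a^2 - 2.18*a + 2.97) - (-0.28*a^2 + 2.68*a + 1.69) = 3.94*a^2 - 4.86*a + 1.28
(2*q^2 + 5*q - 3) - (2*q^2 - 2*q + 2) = 7*q - 5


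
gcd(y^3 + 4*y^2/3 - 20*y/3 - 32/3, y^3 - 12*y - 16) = y^2 + 4*y + 4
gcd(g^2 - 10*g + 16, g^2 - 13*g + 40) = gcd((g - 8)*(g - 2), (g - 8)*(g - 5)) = g - 8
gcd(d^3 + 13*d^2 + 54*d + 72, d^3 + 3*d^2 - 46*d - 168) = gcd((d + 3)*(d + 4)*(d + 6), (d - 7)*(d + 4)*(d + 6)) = d^2 + 10*d + 24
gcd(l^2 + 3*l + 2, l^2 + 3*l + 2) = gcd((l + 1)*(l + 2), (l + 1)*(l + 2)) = l^2 + 3*l + 2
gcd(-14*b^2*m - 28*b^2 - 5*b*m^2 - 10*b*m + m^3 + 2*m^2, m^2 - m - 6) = m + 2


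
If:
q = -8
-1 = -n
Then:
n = 1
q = -8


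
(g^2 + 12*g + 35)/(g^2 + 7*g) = (g + 5)/g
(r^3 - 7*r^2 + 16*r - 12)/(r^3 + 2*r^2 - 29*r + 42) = (r - 2)/(r + 7)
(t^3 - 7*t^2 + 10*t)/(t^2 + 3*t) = (t^2 - 7*t + 10)/(t + 3)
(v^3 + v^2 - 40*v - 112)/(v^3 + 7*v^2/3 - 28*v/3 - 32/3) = 3*(v^2 - 3*v - 28)/(3*v^2 - 5*v - 8)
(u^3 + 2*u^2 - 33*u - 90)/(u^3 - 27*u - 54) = (u + 5)/(u + 3)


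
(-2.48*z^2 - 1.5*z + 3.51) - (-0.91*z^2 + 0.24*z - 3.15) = -1.57*z^2 - 1.74*z + 6.66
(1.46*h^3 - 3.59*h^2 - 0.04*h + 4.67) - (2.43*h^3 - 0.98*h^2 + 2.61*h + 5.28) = -0.97*h^3 - 2.61*h^2 - 2.65*h - 0.61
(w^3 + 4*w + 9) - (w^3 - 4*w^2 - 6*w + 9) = 4*w^2 + 10*w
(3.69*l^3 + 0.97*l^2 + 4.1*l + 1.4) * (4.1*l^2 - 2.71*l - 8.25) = 15.129*l^5 - 6.0229*l^4 - 16.2612*l^3 - 13.3735*l^2 - 37.619*l - 11.55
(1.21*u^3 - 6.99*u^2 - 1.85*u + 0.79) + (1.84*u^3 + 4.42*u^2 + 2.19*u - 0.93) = 3.05*u^3 - 2.57*u^2 + 0.34*u - 0.14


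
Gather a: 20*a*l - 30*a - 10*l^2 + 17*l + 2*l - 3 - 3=a*(20*l - 30) - 10*l^2 + 19*l - 6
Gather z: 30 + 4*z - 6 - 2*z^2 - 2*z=-2*z^2 + 2*z + 24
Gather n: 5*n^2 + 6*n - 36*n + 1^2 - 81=5*n^2 - 30*n - 80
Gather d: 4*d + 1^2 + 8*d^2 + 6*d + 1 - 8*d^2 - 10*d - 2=0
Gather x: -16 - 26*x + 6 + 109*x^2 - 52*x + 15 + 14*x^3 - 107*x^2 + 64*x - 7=14*x^3 + 2*x^2 - 14*x - 2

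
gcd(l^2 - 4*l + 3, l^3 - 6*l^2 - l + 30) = l - 3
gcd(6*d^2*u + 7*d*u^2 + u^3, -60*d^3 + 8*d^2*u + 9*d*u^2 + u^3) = 6*d + u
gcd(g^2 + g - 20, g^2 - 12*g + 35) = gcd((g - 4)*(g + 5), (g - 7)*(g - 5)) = 1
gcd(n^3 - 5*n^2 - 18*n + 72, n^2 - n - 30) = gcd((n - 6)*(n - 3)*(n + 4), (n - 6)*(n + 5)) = n - 6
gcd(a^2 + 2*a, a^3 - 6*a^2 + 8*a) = a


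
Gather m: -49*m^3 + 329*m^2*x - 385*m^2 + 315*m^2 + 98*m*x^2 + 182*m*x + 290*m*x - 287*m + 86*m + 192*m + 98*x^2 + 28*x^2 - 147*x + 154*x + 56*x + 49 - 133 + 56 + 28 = -49*m^3 + m^2*(329*x - 70) + m*(98*x^2 + 472*x - 9) + 126*x^2 + 63*x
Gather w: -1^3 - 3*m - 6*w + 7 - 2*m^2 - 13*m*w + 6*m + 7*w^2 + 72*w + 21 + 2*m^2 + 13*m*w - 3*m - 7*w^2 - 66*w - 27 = 0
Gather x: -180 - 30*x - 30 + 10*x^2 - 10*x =10*x^2 - 40*x - 210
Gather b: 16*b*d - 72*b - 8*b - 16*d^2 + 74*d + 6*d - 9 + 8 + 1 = b*(16*d - 80) - 16*d^2 + 80*d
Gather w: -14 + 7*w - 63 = 7*w - 77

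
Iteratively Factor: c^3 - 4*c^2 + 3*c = (c)*(c^2 - 4*c + 3) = c*(c - 3)*(c - 1)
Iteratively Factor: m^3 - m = (m)*(m^2 - 1) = m*(m + 1)*(m - 1)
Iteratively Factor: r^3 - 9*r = (r)*(r^2 - 9) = r*(r - 3)*(r + 3)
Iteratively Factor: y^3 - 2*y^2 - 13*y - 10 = (y + 2)*(y^2 - 4*y - 5) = (y - 5)*(y + 2)*(y + 1)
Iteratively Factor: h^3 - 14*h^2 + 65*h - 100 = (h - 4)*(h^2 - 10*h + 25) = (h - 5)*(h - 4)*(h - 5)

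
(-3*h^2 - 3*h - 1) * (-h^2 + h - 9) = 3*h^4 + 25*h^2 + 26*h + 9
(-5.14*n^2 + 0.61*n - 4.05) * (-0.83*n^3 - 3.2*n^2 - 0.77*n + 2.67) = 4.2662*n^5 + 15.9417*n^4 + 5.3673*n^3 - 1.2335*n^2 + 4.7472*n - 10.8135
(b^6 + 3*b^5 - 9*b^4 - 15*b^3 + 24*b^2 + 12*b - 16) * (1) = b^6 + 3*b^5 - 9*b^4 - 15*b^3 + 24*b^2 + 12*b - 16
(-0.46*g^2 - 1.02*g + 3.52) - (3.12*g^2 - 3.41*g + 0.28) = -3.58*g^2 + 2.39*g + 3.24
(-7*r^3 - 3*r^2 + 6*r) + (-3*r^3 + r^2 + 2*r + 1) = -10*r^3 - 2*r^2 + 8*r + 1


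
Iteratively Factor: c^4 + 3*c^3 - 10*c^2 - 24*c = (c + 4)*(c^3 - c^2 - 6*c) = c*(c + 4)*(c^2 - c - 6) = c*(c - 3)*(c + 4)*(c + 2)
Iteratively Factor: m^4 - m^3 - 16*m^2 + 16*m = (m - 4)*(m^3 + 3*m^2 - 4*m) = (m - 4)*(m + 4)*(m^2 - m) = (m - 4)*(m - 1)*(m + 4)*(m)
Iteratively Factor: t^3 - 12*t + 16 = (t + 4)*(t^2 - 4*t + 4) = (t - 2)*(t + 4)*(t - 2)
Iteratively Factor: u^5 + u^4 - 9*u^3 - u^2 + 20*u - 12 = (u - 1)*(u^4 + 2*u^3 - 7*u^2 - 8*u + 12) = (u - 1)*(u + 3)*(u^3 - u^2 - 4*u + 4) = (u - 1)^2*(u + 3)*(u^2 - 4) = (u - 2)*(u - 1)^2*(u + 3)*(u + 2)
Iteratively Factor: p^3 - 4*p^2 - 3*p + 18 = (p + 2)*(p^2 - 6*p + 9) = (p - 3)*(p + 2)*(p - 3)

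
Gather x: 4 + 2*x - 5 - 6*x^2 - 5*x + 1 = -6*x^2 - 3*x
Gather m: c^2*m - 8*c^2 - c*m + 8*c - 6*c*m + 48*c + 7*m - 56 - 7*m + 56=-8*c^2 + 56*c + m*(c^2 - 7*c)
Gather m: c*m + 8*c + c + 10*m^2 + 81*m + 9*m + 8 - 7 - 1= 9*c + 10*m^2 + m*(c + 90)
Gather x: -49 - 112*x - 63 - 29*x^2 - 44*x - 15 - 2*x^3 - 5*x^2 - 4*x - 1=-2*x^3 - 34*x^2 - 160*x - 128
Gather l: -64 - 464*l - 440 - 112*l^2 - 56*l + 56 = -112*l^2 - 520*l - 448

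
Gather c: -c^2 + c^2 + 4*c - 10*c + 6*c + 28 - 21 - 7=0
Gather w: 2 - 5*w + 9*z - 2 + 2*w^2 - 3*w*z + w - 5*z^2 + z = 2*w^2 + w*(-3*z - 4) - 5*z^2 + 10*z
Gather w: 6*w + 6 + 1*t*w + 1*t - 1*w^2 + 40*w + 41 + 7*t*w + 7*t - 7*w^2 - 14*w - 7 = 8*t - 8*w^2 + w*(8*t + 32) + 40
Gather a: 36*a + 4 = 36*a + 4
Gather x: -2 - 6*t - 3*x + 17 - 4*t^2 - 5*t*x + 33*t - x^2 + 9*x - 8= -4*t^2 + 27*t - x^2 + x*(6 - 5*t) + 7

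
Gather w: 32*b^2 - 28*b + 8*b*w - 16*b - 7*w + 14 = 32*b^2 - 44*b + w*(8*b - 7) + 14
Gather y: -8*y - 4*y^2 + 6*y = -4*y^2 - 2*y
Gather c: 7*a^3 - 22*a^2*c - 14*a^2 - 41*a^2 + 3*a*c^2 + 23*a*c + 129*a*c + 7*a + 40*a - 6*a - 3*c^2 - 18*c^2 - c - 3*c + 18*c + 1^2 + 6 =7*a^3 - 55*a^2 + 41*a + c^2*(3*a - 21) + c*(-22*a^2 + 152*a + 14) + 7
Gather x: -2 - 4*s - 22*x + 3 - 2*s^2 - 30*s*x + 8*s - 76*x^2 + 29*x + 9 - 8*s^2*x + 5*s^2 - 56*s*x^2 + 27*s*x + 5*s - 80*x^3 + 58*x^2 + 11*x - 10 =3*s^2 + 9*s - 80*x^3 + x^2*(-56*s - 18) + x*(-8*s^2 - 3*s + 18)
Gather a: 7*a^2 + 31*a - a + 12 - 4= 7*a^2 + 30*a + 8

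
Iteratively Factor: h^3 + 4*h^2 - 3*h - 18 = (h + 3)*(h^2 + h - 6) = (h + 3)^2*(h - 2)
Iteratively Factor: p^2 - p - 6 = (p - 3)*(p + 2)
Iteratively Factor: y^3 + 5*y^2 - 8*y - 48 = (y + 4)*(y^2 + y - 12) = (y + 4)^2*(y - 3)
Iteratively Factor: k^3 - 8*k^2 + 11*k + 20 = (k - 5)*(k^2 - 3*k - 4) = (k - 5)*(k + 1)*(k - 4)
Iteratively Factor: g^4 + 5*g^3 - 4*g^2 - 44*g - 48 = (g + 4)*(g^3 + g^2 - 8*g - 12) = (g + 2)*(g + 4)*(g^2 - g - 6) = (g + 2)^2*(g + 4)*(g - 3)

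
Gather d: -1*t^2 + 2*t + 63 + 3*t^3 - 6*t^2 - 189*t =3*t^3 - 7*t^2 - 187*t + 63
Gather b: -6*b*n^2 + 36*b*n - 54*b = b*(-6*n^2 + 36*n - 54)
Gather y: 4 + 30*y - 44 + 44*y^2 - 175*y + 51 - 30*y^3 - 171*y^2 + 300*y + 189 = -30*y^3 - 127*y^2 + 155*y + 200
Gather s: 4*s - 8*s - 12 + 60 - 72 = -4*s - 24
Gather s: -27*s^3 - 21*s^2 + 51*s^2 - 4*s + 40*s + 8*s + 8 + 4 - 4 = -27*s^3 + 30*s^2 + 44*s + 8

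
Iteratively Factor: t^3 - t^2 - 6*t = (t)*(t^2 - t - 6) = t*(t - 3)*(t + 2)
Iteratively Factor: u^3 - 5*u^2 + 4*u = (u - 4)*(u^2 - u) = (u - 4)*(u - 1)*(u)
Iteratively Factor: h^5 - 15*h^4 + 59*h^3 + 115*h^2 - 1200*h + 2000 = (h - 5)*(h^4 - 10*h^3 + 9*h^2 + 160*h - 400) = (h - 5)*(h + 4)*(h^3 - 14*h^2 + 65*h - 100) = (h - 5)^2*(h + 4)*(h^2 - 9*h + 20) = (h - 5)^2*(h - 4)*(h + 4)*(h - 5)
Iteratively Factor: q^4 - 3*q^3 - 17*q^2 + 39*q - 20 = (q - 5)*(q^3 + 2*q^2 - 7*q + 4) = (q - 5)*(q + 4)*(q^2 - 2*q + 1) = (q - 5)*(q - 1)*(q + 4)*(q - 1)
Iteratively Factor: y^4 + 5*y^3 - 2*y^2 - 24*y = (y - 2)*(y^3 + 7*y^2 + 12*y) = (y - 2)*(y + 3)*(y^2 + 4*y) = y*(y - 2)*(y + 3)*(y + 4)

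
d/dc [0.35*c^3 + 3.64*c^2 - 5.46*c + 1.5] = 1.05*c^2 + 7.28*c - 5.46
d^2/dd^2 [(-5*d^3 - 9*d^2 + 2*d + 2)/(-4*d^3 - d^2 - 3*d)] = 4*(62*d^6 - 138*d^5 - 270*d^4 - 12*d^3 - 39*d^2 - 9*d - 9)/(d^3*(64*d^6 + 48*d^5 + 156*d^4 + 73*d^3 + 117*d^2 + 27*d + 27))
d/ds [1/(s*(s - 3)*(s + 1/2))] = 2*(-6*s^2 + 10*s + 3)/(s^2*(4*s^4 - 20*s^3 + 13*s^2 + 30*s + 9))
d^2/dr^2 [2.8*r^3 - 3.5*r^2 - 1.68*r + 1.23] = 16.8*r - 7.0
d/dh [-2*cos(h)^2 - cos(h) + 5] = (4*cos(h) + 1)*sin(h)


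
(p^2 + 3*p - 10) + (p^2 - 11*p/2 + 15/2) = 2*p^2 - 5*p/2 - 5/2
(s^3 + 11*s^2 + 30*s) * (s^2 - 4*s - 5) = s^5 + 7*s^4 - 19*s^3 - 175*s^2 - 150*s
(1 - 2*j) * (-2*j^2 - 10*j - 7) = 4*j^3 + 18*j^2 + 4*j - 7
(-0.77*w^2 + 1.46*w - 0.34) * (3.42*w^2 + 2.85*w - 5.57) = -2.6334*w^4 + 2.7987*w^3 + 7.2871*w^2 - 9.1012*w + 1.8938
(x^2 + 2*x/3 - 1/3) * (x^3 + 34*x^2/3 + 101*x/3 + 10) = x^5 + 12*x^4 + 368*x^3/9 + 86*x^2/3 - 41*x/9 - 10/3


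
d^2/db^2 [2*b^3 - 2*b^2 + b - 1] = 12*b - 4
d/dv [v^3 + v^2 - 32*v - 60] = 3*v^2 + 2*v - 32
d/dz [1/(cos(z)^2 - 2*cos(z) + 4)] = 2*(cos(z) - 1)*sin(z)/(cos(z)^2 - 2*cos(z) + 4)^2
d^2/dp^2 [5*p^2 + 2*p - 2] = 10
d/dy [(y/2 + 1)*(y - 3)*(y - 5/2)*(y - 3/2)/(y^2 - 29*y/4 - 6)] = (32*y^5 - 428*y^4 + 776*y^3 + 913*y^2 + 384*y - 4554)/(2*(16*y^4 - 232*y^3 + 649*y^2 + 1392*y + 576))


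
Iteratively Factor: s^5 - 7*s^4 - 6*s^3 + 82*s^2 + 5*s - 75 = (s + 1)*(s^4 - 8*s^3 + 2*s^2 + 80*s - 75) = (s - 5)*(s + 1)*(s^3 - 3*s^2 - 13*s + 15) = (s - 5)*(s + 1)*(s + 3)*(s^2 - 6*s + 5) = (s - 5)*(s - 1)*(s + 1)*(s + 3)*(s - 5)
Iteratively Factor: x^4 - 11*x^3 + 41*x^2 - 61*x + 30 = (x - 1)*(x^3 - 10*x^2 + 31*x - 30) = (x - 2)*(x - 1)*(x^2 - 8*x + 15) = (x - 3)*(x - 2)*(x - 1)*(x - 5)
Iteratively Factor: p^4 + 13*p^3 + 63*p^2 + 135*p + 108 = (p + 3)*(p^3 + 10*p^2 + 33*p + 36) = (p + 3)*(p + 4)*(p^2 + 6*p + 9) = (p + 3)^2*(p + 4)*(p + 3)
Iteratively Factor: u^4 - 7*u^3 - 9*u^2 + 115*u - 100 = (u - 5)*(u^3 - 2*u^2 - 19*u + 20) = (u - 5)*(u - 1)*(u^2 - u - 20) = (u - 5)^2*(u - 1)*(u + 4)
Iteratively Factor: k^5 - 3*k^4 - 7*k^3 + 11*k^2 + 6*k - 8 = (k + 2)*(k^4 - 5*k^3 + 3*k^2 + 5*k - 4) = (k - 1)*(k + 2)*(k^3 - 4*k^2 - k + 4) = (k - 1)*(k + 1)*(k + 2)*(k^2 - 5*k + 4) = (k - 4)*(k - 1)*(k + 1)*(k + 2)*(k - 1)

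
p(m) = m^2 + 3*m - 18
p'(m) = 2*m + 3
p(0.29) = -17.05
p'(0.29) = 3.58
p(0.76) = -15.14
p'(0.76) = 4.52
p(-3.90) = -14.49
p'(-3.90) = -4.80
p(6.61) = 45.52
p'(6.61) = 16.22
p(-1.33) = -20.22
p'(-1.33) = 0.34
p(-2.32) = -19.58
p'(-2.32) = -1.64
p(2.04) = -7.72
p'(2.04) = 7.08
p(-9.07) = 37.05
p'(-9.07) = -15.14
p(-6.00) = 0.00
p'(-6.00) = -9.00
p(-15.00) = 162.00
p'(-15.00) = -27.00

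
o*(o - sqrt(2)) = o^2 - sqrt(2)*o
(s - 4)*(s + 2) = s^2 - 2*s - 8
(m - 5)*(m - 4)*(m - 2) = m^3 - 11*m^2 + 38*m - 40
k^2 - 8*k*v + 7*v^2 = (k - 7*v)*(k - v)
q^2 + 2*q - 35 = (q - 5)*(q + 7)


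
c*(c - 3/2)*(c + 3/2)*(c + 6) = c^4 + 6*c^3 - 9*c^2/4 - 27*c/2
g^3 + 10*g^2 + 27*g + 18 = (g + 1)*(g + 3)*(g + 6)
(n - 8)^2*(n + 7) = n^3 - 9*n^2 - 48*n + 448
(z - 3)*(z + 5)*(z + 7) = z^3 + 9*z^2 - z - 105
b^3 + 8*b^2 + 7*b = b*(b + 1)*(b + 7)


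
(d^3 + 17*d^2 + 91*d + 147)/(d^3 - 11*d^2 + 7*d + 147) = (d^2 + 14*d + 49)/(d^2 - 14*d + 49)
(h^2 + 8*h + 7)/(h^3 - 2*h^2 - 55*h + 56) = (h + 1)/(h^2 - 9*h + 8)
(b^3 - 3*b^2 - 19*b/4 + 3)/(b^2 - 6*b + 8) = (b^2 + b - 3/4)/(b - 2)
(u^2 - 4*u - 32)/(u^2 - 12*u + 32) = (u + 4)/(u - 4)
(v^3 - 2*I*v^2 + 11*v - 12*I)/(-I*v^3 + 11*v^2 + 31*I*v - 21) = (I*v^2 + 5*v - 4*I)/(v^2 + 8*I*v - 7)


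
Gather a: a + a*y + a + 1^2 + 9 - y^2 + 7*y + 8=a*(y + 2) - y^2 + 7*y + 18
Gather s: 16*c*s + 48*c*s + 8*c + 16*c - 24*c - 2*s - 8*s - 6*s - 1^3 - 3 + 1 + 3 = s*(64*c - 16)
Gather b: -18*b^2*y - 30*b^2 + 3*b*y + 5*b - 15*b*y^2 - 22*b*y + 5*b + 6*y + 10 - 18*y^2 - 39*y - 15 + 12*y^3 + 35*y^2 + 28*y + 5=b^2*(-18*y - 30) + b*(-15*y^2 - 19*y + 10) + 12*y^3 + 17*y^2 - 5*y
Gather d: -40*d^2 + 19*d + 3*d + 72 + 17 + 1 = -40*d^2 + 22*d + 90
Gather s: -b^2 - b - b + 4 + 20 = -b^2 - 2*b + 24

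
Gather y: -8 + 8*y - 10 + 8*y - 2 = 16*y - 20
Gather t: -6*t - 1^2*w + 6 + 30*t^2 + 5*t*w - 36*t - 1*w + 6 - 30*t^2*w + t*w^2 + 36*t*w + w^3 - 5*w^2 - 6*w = t^2*(30 - 30*w) + t*(w^2 + 41*w - 42) + w^3 - 5*w^2 - 8*w + 12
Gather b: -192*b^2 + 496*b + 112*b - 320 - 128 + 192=-192*b^2 + 608*b - 256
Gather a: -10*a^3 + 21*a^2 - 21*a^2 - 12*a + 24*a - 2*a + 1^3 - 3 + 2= -10*a^3 + 10*a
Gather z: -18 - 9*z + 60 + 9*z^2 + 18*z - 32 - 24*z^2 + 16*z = -15*z^2 + 25*z + 10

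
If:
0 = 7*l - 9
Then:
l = 9/7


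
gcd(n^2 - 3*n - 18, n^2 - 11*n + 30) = n - 6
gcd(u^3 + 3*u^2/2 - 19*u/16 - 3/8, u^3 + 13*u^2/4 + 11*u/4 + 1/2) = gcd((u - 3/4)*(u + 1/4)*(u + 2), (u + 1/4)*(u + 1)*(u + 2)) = u^2 + 9*u/4 + 1/2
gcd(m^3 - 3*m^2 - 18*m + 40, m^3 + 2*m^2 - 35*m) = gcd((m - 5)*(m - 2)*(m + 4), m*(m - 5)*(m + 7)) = m - 5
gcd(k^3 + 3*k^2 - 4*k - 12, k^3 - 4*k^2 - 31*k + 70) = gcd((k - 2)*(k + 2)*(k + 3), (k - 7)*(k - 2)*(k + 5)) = k - 2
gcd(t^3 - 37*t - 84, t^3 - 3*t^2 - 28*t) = t^2 - 3*t - 28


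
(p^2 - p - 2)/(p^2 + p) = (p - 2)/p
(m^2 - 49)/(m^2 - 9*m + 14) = (m + 7)/(m - 2)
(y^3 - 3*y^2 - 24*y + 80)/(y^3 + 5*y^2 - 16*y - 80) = (y - 4)/(y + 4)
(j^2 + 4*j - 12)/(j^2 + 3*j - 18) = (j - 2)/(j - 3)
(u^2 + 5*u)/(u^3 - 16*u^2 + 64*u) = (u + 5)/(u^2 - 16*u + 64)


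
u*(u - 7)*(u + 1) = u^3 - 6*u^2 - 7*u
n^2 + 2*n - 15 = (n - 3)*(n + 5)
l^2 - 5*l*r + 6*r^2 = (l - 3*r)*(l - 2*r)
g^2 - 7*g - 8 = (g - 8)*(g + 1)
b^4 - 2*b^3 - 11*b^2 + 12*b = b*(b - 4)*(b - 1)*(b + 3)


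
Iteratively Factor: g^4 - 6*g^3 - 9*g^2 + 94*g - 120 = (g - 2)*(g^3 - 4*g^2 - 17*g + 60) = (g - 5)*(g - 2)*(g^2 + g - 12) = (g - 5)*(g - 2)*(g + 4)*(g - 3)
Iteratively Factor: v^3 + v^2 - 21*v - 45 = (v - 5)*(v^2 + 6*v + 9) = (v - 5)*(v + 3)*(v + 3)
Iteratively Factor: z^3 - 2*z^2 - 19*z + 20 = (z - 1)*(z^2 - z - 20) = (z - 1)*(z + 4)*(z - 5)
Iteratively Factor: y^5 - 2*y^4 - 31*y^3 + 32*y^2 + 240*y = (y + 4)*(y^4 - 6*y^3 - 7*y^2 + 60*y) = (y - 4)*(y + 4)*(y^3 - 2*y^2 - 15*y) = (y - 4)*(y + 3)*(y + 4)*(y^2 - 5*y) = (y - 5)*(y - 4)*(y + 3)*(y + 4)*(y)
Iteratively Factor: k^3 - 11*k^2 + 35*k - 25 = (k - 5)*(k^2 - 6*k + 5) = (k - 5)*(k - 1)*(k - 5)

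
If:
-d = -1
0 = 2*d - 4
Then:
No Solution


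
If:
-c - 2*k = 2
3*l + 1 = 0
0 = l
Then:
No Solution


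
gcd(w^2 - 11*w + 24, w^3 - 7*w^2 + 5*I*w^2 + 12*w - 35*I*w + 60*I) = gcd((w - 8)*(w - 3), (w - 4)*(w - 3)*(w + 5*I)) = w - 3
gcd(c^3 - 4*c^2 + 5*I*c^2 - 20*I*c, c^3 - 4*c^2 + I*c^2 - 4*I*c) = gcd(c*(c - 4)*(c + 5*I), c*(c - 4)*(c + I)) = c^2 - 4*c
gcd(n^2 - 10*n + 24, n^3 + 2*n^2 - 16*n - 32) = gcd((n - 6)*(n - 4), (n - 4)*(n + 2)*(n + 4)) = n - 4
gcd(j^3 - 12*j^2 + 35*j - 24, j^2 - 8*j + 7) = j - 1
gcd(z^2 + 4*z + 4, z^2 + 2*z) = z + 2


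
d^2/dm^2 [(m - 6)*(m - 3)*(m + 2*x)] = 6*m + 4*x - 18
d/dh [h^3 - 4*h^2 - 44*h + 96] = 3*h^2 - 8*h - 44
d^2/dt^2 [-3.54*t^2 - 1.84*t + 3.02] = -7.08000000000000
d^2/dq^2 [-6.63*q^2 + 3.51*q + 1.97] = -13.2600000000000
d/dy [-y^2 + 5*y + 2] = 5 - 2*y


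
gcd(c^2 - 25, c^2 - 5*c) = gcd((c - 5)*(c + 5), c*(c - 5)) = c - 5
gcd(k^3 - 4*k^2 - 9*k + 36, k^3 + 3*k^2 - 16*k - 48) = k^2 - k - 12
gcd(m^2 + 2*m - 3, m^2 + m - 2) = m - 1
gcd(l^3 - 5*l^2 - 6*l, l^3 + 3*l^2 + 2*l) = l^2 + l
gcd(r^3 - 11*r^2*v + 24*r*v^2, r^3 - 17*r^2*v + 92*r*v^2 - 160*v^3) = r - 8*v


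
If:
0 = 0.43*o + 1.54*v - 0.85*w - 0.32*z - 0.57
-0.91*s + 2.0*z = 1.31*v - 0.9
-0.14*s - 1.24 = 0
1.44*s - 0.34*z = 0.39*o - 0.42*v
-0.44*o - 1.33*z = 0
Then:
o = -20.18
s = -8.86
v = 17.03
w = 17.47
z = 6.68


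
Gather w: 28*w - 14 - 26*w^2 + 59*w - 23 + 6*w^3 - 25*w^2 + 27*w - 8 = 6*w^3 - 51*w^2 + 114*w - 45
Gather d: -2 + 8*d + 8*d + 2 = 16*d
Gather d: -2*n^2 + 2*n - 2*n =-2*n^2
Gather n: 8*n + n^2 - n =n^2 + 7*n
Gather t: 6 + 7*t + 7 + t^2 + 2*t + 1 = t^2 + 9*t + 14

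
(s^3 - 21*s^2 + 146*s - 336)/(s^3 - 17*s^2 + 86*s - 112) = (s - 6)/(s - 2)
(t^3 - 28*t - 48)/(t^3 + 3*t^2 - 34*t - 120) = (t + 2)/(t + 5)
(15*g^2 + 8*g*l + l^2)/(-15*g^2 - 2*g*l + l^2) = (-5*g - l)/(5*g - l)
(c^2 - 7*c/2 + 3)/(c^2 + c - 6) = (c - 3/2)/(c + 3)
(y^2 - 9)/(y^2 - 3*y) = (y + 3)/y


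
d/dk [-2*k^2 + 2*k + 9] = 2 - 4*k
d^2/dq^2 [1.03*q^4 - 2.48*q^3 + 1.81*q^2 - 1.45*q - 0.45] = 12.36*q^2 - 14.88*q + 3.62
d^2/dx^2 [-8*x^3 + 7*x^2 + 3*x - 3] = 14 - 48*x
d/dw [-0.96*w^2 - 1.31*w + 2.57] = -1.92*w - 1.31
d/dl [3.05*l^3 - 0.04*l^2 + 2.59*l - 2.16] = 9.15*l^2 - 0.08*l + 2.59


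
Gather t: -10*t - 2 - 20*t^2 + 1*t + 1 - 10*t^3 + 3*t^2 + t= -10*t^3 - 17*t^2 - 8*t - 1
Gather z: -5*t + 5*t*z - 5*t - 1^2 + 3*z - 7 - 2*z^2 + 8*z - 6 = -10*t - 2*z^2 + z*(5*t + 11) - 14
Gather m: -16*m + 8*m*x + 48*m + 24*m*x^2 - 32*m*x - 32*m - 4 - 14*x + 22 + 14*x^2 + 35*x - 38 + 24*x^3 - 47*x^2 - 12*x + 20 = m*(24*x^2 - 24*x) + 24*x^3 - 33*x^2 + 9*x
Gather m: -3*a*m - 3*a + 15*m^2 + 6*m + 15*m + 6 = -3*a + 15*m^2 + m*(21 - 3*a) + 6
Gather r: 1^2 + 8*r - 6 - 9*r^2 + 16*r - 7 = -9*r^2 + 24*r - 12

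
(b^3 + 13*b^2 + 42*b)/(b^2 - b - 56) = b*(b + 6)/(b - 8)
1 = 1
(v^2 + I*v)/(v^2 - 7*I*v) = (v + I)/(v - 7*I)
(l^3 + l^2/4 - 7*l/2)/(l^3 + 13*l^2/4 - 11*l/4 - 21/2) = l/(l + 3)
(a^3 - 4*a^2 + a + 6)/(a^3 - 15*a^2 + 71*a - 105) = (a^2 - a - 2)/(a^2 - 12*a + 35)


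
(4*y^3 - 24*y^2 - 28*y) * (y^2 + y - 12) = 4*y^5 - 20*y^4 - 100*y^3 + 260*y^2 + 336*y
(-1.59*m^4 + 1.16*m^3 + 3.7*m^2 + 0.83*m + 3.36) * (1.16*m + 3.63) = -1.8444*m^5 - 4.4261*m^4 + 8.5028*m^3 + 14.3938*m^2 + 6.9105*m + 12.1968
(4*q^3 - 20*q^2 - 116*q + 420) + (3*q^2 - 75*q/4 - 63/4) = 4*q^3 - 17*q^2 - 539*q/4 + 1617/4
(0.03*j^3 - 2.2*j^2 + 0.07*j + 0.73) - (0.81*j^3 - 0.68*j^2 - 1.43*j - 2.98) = -0.78*j^3 - 1.52*j^2 + 1.5*j + 3.71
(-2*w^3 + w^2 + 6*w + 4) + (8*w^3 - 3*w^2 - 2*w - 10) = 6*w^3 - 2*w^2 + 4*w - 6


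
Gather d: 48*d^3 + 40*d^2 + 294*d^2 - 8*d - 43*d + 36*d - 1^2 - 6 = 48*d^3 + 334*d^2 - 15*d - 7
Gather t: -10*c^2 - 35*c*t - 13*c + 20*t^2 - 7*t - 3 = -10*c^2 - 13*c + 20*t^2 + t*(-35*c - 7) - 3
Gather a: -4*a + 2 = 2 - 4*a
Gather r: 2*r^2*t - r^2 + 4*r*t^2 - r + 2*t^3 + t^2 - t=r^2*(2*t - 1) + r*(4*t^2 - 1) + 2*t^3 + t^2 - t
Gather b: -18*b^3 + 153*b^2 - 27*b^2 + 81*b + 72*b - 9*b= -18*b^3 + 126*b^2 + 144*b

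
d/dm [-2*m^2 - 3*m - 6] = -4*m - 3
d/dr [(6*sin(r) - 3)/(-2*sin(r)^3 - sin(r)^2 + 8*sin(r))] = 6*(2*sin(r) - sin(3*r) + cos(2*r) + 3)*cos(r)/((sin(r) - cos(2*r) - 7)^2*sin(r)^2)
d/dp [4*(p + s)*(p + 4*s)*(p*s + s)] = 4*s*(3*p^2 + 10*p*s + 2*p + 4*s^2 + 5*s)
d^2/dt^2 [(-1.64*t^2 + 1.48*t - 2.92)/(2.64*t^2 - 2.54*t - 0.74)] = (-1.36435199999994*t^3 - 141.330816*t^2 + 134.83008*t - 56.446112)/(18.399744*t^6 - 53.108352*t^5 + 35.62416*t^4 + 13.3858*t^3 - 9.98556*t^2 - 4.172712*t - 0.405224)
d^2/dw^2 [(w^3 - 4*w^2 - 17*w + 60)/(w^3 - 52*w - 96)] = 2*(-4*w^6 + 105*w^5 + 312*w^4 - 868*w^3 - 4176*w^2 + 44928*w + 210240)/(w^9 - 156*w^7 - 288*w^6 + 8112*w^5 + 29952*w^4 - 112960*w^3 - 778752*w^2 - 1437696*w - 884736)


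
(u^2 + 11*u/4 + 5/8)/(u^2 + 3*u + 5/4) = (4*u + 1)/(2*(2*u + 1))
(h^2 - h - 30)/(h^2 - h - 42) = (-h^2 + h + 30)/(-h^2 + h + 42)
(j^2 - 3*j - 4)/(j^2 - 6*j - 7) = (j - 4)/(j - 7)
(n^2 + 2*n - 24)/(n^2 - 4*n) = (n + 6)/n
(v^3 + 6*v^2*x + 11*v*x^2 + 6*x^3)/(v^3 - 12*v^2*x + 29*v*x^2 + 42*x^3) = (v^2 + 5*v*x + 6*x^2)/(v^2 - 13*v*x + 42*x^2)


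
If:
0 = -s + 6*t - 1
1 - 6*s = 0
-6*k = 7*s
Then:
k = -7/36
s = 1/6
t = 7/36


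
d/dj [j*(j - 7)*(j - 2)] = 3*j^2 - 18*j + 14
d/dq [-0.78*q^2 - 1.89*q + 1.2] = -1.56*q - 1.89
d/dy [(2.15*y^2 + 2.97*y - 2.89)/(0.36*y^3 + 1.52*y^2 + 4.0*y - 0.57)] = (-0.774*y^4 - 2.1384*y^3 + 7.2068*y^2 + 6.3346*y + 9.8671)/(0.1296*y^6 + 1.0944*y^5 + 5.1904*y^4 + 11.7496*y^3 + 14.2672*y^2 - 4.56*y + 0.3249)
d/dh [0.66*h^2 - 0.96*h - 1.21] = 1.32*h - 0.96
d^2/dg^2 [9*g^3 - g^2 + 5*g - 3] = 54*g - 2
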